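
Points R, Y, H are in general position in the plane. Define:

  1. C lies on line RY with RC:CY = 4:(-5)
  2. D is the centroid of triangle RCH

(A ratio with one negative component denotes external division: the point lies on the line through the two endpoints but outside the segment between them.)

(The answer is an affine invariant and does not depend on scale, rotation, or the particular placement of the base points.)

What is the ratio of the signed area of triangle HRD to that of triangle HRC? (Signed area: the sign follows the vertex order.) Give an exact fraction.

Choose coordinates R = (0, 0), Y = (1, 0), H = (0, 1).
1. C lies on line RY with RC:CY = 4:(-5) ⇒ C = (-4, 0)
2. D is the centroid of triangle RCH ⇒ D = (-4/3, 1/3)
2·[HRD] = -4/3, 2·[HRC] = -4
[HRD]:[HRC] = -4/3:-4 = 1/3

[HRD]:[HRC] = 1/3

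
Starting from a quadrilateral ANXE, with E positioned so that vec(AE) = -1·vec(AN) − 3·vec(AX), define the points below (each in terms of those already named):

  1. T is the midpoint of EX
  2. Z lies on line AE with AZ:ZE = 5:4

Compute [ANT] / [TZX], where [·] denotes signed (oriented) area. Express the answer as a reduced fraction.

[ANT]:[TZX] = -9/2

Set A = (0, 0), N = (1, 0), X = (0, 1), E = (-1, -3); any affine frame gives the same invariant.
1. T is the midpoint of EX ⇒ T = (-1/2, -1)
2. Z lies on line AE with AZ:ZE = 5:4 ⇒ Z = (-5/9, -5/3)
2·[ANT] = -1, 2·[TZX] = 2/9
[ANT]:[TZX] = -1:2/9 = -9/2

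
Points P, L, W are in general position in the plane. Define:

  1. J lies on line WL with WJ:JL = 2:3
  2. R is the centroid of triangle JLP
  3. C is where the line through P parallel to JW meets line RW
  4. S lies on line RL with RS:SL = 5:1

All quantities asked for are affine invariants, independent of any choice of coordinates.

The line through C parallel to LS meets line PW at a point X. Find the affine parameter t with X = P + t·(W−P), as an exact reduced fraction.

Set P = (0, 0), L = (1, 0), W = (0, 1); any affine frame gives the same invariant.
1. J lies on line WL with WJ:JL = 2:3 ⇒ J = (2/5, 3/5)
2. R is the centroid of triangle JLP ⇒ R = (7/15, 1/5)
3. C is where the line through P parallel to JW meets line RW ⇒ C = (7/5, -7/5)
4. S lies on line RL with RS:SL = 5:1 ⇒ S = (41/45, 1/30)
through C parallel to LS: direction (-4/45, 1/30); meets PW at X = (0, -7/8)
X = P + t·(W−P) with t = -7/8

t = -7/8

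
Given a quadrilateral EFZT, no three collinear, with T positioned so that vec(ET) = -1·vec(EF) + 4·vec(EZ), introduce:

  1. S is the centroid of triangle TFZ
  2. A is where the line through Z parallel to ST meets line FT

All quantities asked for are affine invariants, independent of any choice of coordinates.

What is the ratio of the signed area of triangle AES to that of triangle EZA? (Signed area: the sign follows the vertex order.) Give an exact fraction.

Choose coordinates E = (0, 0), F = (1, 0), Z = (0, 1), T = (-1, 4).
1. S is the centroid of triangle TFZ ⇒ S = (0, 5/3)
2. A is where the line through Z parallel to ST meets line FT ⇒ A = (-3, 8)
2·[AES] = 5, 2·[EZA] = 3
[AES]:[EZA] = 5:3 = 5/3

[AES]:[EZA] = 5/3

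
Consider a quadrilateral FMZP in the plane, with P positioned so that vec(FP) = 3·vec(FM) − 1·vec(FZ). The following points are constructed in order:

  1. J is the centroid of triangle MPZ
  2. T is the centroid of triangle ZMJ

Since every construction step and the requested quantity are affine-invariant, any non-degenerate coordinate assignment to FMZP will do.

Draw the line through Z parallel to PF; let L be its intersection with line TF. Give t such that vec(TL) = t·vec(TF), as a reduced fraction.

t = -11/16

Set F = (0, 0), M = (1, 0), Z = (0, 1), P = (3, -1); any affine frame gives the same invariant.
1. J is the centroid of triangle MPZ ⇒ J = (4/3, 0)
2. T is the centroid of triangle ZMJ ⇒ T = (7/9, 1/3)
through Z parallel to PF: direction (-3, 1); meets TF at L = (21/16, 9/16)
L = T + t·(F−T) with t = -11/16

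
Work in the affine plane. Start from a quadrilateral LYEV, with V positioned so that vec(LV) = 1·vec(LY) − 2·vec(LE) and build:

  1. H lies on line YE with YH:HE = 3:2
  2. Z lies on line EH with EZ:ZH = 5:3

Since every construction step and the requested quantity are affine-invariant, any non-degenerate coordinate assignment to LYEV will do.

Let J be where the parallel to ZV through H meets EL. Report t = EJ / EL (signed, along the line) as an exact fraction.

t = -16/15

Set L = (0, 0), Y = (1, 0), E = (0, 1), V = (1, -2); any affine frame gives the same invariant.
1. H lies on line YE with YH:HE = 3:2 ⇒ H = (2/5, 3/5)
2. Z lies on line EH with EZ:ZH = 5:3 ⇒ Z = (1/4, 3/4)
through H parallel to ZV: direction (3/4, -11/4); meets EL at J = (0, 31/15)
J = E + t·(L−E) with t = -16/15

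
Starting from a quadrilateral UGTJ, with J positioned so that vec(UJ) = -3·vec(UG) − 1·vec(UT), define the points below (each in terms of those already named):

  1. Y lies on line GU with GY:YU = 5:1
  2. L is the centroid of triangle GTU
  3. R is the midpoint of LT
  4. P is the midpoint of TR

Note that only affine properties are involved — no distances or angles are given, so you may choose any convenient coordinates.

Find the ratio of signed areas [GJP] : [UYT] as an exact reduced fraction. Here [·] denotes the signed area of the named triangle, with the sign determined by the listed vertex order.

[GJP]:[UYT] = -51/2

Set U = (0, 0), G = (1, 0), T = (0, 1), J = (-3, -1); any affine frame gives the same invariant.
1. Y lies on line GU with GY:YU = 5:1 ⇒ Y = (1/6, 0)
2. L is the centroid of triangle GTU ⇒ L = (1/3, 1/3)
3. R is the midpoint of LT ⇒ R = (1/6, 2/3)
4. P is the midpoint of TR ⇒ P = (1/12, 5/6)
2·[GJP] = -17/4, 2·[UYT] = 1/6
[GJP]:[UYT] = -17/4:1/6 = -51/2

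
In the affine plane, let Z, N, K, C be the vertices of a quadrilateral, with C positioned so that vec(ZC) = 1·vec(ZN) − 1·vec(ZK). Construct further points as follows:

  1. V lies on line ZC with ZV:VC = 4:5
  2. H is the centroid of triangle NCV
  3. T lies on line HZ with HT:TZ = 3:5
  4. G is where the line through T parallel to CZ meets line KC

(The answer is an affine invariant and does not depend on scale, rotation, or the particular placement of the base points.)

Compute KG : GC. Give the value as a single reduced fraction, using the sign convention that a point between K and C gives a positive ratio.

Assign Z = (0, 0), N = (1, 0), K = (0, 1), C = (1, -1) — the answer is frame-independent, so this choice is without loss of generality.
1. V lies on line ZC with ZV:VC = 4:5 ⇒ V = (4/9, -4/9)
2. H is the centroid of triangle NCV ⇒ H = (22/27, -13/27)
3. T lies on line HZ with HT:TZ = 3:5 ⇒ T = (55/108, -65/216)
4. G is where the line through T parallel to CZ meets line KC ⇒ G = (19/24, -7/12)
G = K + t·(C−K) with t = 19/24, so KG:GC = t:(1−t) = 19/24:5/24

KG:GC = 19/5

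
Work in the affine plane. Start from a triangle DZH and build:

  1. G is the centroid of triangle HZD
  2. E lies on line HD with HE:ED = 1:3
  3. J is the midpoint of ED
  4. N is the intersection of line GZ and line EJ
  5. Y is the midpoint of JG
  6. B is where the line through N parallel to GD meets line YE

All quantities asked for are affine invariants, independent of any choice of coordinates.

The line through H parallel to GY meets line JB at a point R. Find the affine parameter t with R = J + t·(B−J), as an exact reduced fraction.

Set D = (0, 0), Z = (1, 0), H = (0, 1); any affine frame gives the same invariant.
1. G is the centroid of triangle HZD ⇒ G = (1/3, 1/3)
2. E lies on line HD with HE:ED = 1:3 ⇒ E = (0, 3/4)
3. J is the midpoint of ED ⇒ J = (0, 3/8)
4. N is the intersection of line GZ and line EJ ⇒ N = (0, 1/2)
5. Y is the midpoint of JG ⇒ Y = (1/6, 17/48)
6. B is where the line through N parallel to GD meets line YE ⇒ B = (2/27, 31/54)
through H parallel to GY: direction (-1/6, 1/48); meets JB at R = (2/9, 35/36)
R = J + t·(B−J) with t = 3

t = 3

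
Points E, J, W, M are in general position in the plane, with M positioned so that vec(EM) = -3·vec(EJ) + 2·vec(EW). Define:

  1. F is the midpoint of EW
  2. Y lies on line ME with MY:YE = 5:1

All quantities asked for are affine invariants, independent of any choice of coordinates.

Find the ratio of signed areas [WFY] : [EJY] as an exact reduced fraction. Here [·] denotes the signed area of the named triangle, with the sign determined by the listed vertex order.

Assign E = (0, 0), J = (1, 0), W = (0, 1), M = (-3, 2) — the answer is frame-independent, so this choice is without loss of generality.
1. F is the midpoint of EW ⇒ F = (0, 1/2)
2. Y lies on line ME with MY:YE = 5:1 ⇒ Y = (-1/2, 1/3)
2·[WFY] = -1/4, 2·[EJY] = 1/3
[WFY]:[EJY] = -1/4:1/3 = -3/4

[WFY]:[EJY] = -3/4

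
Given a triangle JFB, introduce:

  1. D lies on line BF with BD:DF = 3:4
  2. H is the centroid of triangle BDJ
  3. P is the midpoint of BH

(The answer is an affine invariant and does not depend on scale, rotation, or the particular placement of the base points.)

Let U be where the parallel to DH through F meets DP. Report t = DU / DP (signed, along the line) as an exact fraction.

Choose coordinates J = (0, 0), F = (1, 0), B = (0, 1).
1. D lies on line BF with BD:DF = 3:4 ⇒ D = (3/7, 4/7)
2. H is the centroid of triangle BDJ ⇒ H = (1/7, 11/21)
3. P is the midpoint of BH ⇒ P = (1/14, 16/21)
through F parallel to DH: direction (-2/7, -1/21); meets DP at U = (29/21, 4/63)
U = D + t·(P−D) with t = -8/3

t = -8/3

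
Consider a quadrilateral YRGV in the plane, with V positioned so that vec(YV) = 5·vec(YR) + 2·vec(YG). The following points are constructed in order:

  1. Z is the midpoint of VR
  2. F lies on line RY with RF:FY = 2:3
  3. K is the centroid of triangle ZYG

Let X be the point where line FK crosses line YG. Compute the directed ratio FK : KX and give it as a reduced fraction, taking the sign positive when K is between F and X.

Assign Y = (0, 0), R = (1, 0), G = (0, 1), V = (5, 2) — the answer is frame-independent, so this choice is without loss of generality.
1. Z is the midpoint of VR ⇒ Z = (3, 1)
2. F lies on line RY with RF:FY = 2:3 ⇒ F = (3/5, 0)
3. K is the centroid of triangle ZYG ⇒ K = (1, 2/3)
line FK meets YG at X = (0, -1)
K = F + t·(X−F) with t = -2/3, so FK:KX = -2/3:5/3

FK:KX = -2/5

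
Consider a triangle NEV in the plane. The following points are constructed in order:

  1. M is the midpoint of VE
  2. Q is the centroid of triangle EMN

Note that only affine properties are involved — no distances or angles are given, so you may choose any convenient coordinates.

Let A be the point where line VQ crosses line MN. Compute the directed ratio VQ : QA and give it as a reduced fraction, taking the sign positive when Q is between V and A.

VQ:QA = -4

Assign N = (0, 0), E = (1, 0), V = (0, 1) — the answer is frame-independent, so this choice is without loss of generality.
1. M is the midpoint of VE ⇒ M = (1/2, 1/2)
2. Q is the centroid of triangle EMN ⇒ Q = (1/2, 1/6)
line VQ meets MN at A = (3/8, 3/8)
Q = V + t·(A−V) with t = 4/3, so VQ:QA = 4/3:-1/3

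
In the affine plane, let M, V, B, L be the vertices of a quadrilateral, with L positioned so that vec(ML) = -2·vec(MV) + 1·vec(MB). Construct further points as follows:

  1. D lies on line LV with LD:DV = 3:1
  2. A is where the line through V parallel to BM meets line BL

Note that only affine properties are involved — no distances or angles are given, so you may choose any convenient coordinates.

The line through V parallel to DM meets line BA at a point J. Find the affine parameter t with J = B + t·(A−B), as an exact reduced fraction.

Assign M = (0, 0), V = (1, 0), B = (0, 1), L = (-2, 1) — the answer is frame-independent, so this choice is without loss of generality.
1. D lies on line LV with LD:DV = 3:1 ⇒ D = (1/4, 1/4)
2. A is where the line through V parallel to BM meets line BL ⇒ A = (1, 1)
through V parallel to DM: direction (-1/4, -1/4); meets BA at J = (2, 1)
J = B + t·(A−B) with t = 2

t = 2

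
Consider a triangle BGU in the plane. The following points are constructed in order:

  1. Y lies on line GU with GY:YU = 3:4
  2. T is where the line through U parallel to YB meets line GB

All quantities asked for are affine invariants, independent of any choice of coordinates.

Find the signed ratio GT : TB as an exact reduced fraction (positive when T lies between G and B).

GT:TB = -7/4

Assign B = (0, 0), G = (1, 0), U = (0, 1) — the answer is frame-independent, so this choice is without loss of generality.
1. Y lies on line GU with GY:YU = 3:4 ⇒ Y = (4/7, 3/7)
2. T is where the line through U parallel to YB meets line GB ⇒ T = (-4/3, 0)
T = G + t·(B−G) with t = 7/3, so GT:TB = t:(1−t) = 7/3:-4/3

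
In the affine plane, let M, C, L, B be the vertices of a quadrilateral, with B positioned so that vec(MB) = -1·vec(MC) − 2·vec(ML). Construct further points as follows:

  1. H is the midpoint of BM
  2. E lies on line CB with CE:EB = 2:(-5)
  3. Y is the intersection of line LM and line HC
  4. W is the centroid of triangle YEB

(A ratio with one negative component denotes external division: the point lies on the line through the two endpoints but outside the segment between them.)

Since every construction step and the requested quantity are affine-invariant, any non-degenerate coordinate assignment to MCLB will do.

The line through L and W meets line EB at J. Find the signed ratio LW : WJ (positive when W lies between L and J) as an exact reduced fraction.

Assign M = (0, 0), C = (1, 0), L = (0, 1), B = (-1, -2) — the answer is frame-independent, so this choice is without loss of generality.
1. H is the midpoint of BM ⇒ H = (-1/2, -1)
2. E lies on line CB with CE:EB = 2:(-5) ⇒ E = (7/3, 4/3)
3. Y is the intersection of line LM and line HC ⇒ Y = (0, -2/3)
4. W is the centroid of triangle YEB ⇒ W = (4/9, -4/9)
line LW meets EB at J = (8/17, -9/17)
W = L + t·(J−L) with t = 17/18, so LW:WJ = 17/18:1/18

LW:WJ = 17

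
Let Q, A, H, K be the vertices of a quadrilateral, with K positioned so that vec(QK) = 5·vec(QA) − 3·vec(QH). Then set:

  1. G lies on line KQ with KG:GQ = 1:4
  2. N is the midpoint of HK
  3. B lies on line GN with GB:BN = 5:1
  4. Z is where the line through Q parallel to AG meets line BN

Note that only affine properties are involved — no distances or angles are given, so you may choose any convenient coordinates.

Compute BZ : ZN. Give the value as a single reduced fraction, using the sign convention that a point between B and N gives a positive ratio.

Set Q = (0, 0), A = (1, 0), H = (0, 1), K = (5, -3); any affine frame gives the same invariant.
1. G lies on line KQ with KG:GQ = 1:4 ⇒ G = (4, -12/5)
2. N is the midpoint of HK ⇒ N = (5/2, -1)
3. B lies on line GN with GB:BN = 5:1 ⇒ B = (11/4, -37/30)
4. Z is where the line through Q parallel to AG meets line BN ⇒ Z = (10, -8)
Z = B + t·(N−B) with t = -29, so BZ:ZN = t:(1−t) = -29:30

BZ:ZN = -29/30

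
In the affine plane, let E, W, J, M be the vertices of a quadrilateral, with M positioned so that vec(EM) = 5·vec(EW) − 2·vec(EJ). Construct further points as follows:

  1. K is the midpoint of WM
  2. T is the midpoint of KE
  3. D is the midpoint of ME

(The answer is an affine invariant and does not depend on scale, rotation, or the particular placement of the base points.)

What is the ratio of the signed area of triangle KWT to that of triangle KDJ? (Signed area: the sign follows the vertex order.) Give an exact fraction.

Set E = (0, 0), W = (1, 0), J = (0, 1), M = (5, -2); any affine frame gives the same invariant.
1. K is the midpoint of WM ⇒ K = (3, -1)
2. T is the midpoint of KE ⇒ T = (3/2, -1/2)
3. D is the midpoint of ME ⇒ D = (5/2, -1)
2·[KWT] = 1/2, 2·[KDJ] = -1
[KWT]:[KDJ] = 1/2:-1 = -1/2

[KWT]:[KDJ] = -1/2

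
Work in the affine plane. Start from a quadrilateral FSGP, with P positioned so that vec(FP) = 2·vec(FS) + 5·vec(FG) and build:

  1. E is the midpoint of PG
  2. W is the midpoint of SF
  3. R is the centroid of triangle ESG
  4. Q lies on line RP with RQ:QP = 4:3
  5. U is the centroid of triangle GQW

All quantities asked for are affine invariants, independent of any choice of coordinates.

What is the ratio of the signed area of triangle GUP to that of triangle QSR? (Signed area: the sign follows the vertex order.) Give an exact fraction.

[GUP]:[QSR] = -17/18

Work in coordinates with F = (0, 0), S = (1, 0), G = (0, 1), P = (2, 5).
1. E is the midpoint of PG ⇒ E = (1, 3)
2. W is the midpoint of SF ⇒ W = (1/2, 0)
3. R is the centroid of triangle ESG ⇒ R = (2/3, 4/3)
4. Q lies on line RP with RQ:QP = 4:3 ⇒ Q = (10/7, 24/7)
5. U is the centroid of triangle GQW ⇒ U = (9/14, 31/21)
2·[GUP] = 34/21, 2·[QSR] = -12/7
[GUP]:[QSR] = 34/21:-12/7 = -17/18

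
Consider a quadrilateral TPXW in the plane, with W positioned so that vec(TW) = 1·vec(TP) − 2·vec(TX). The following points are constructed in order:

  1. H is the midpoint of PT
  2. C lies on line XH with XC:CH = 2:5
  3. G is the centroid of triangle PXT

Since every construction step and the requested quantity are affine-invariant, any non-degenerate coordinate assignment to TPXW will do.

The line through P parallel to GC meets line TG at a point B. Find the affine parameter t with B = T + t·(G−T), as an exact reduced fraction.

t = 2

Assign T = (0, 0), P = (1, 0), X = (0, 1), W = (1, -2) — the answer is frame-independent, so this choice is without loss of generality.
1. H is the midpoint of PT ⇒ H = (1/2, 0)
2. C lies on line XH with XC:CH = 2:5 ⇒ C = (1/7, 5/7)
3. G is the centroid of triangle PXT ⇒ G = (1/3, 1/3)
through P parallel to GC: direction (-4/21, 8/21); meets TG at B = (2/3, 2/3)
B = T + t·(G−T) with t = 2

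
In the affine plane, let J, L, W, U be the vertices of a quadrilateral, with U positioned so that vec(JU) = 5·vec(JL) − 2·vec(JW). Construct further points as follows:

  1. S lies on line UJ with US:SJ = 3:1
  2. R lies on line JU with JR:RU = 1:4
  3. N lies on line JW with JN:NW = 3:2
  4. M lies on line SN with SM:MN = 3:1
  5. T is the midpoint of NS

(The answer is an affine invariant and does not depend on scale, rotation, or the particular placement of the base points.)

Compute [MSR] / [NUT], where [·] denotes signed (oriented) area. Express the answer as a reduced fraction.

[MSR]:[NUT] = 1/10

Assign J = (0, 0), L = (1, 0), W = (0, 1), U = (5, -2) — the answer is frame-independent, so this choice is without loss of generality.
1. S lies on line UJ with US:SJ = 3:1 ⇒ S = (5/4, -1/2)
2. R lies on line JU with JR:RU = 1:4 ⇒ R = (1, -2/5)
3. N lies on line JW with JN:NW = 3:2 ⇒ N = (0, 3/5)
4. M lies on line SN with SM:MN = 3:1 ⇒ M = (5/16, 13/40)
5. T is the midpoint of NS ⇒ T = (5/8, 1/20)
2·[MSR] = -9/80, 2·[NUT] = -9/8
[MSR]:[NUT] = -9/80:-9/8 = 1/10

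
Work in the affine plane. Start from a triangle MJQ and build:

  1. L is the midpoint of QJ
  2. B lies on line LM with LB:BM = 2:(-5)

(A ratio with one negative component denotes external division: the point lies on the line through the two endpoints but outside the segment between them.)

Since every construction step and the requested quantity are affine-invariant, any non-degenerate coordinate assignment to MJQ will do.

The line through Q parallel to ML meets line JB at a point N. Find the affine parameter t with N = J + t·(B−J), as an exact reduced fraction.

Work in coordinates with M = (0, 0), J = (1, 0), Q = (0, 1).
1. L is the midpoint of QJ ⇒ L = (1/2, 1/2)
2. B lies on line LM with LB:BM = 2:(-5) ⇒ B = (5/6, 5/6)
through Q parallel to ML: direction (1/2, 1/2); meets JB at N = (2/3, 5/3)
N = J + t·(B−J) with t = 2

t = 2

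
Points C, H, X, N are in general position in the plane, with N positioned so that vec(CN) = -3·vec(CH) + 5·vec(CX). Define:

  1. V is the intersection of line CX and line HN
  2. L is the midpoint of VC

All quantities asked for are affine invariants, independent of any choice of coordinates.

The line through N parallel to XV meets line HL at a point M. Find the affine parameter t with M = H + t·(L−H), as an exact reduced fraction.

t = 4

Work in coordinates with C = (0, 0), H = (1, 0), X = (0, 1), N = (-3, 5).
1. V is the intersection of line CX and line HN ⇒ V = (0, 5/4)
2. L is the midpoint of VC ⇒ L = (0, 5/8)
through N parallel to XV: direction (0, 1/4); meets HL at M = (-3, 5/2)
M = H + t·(L−H) with t = 4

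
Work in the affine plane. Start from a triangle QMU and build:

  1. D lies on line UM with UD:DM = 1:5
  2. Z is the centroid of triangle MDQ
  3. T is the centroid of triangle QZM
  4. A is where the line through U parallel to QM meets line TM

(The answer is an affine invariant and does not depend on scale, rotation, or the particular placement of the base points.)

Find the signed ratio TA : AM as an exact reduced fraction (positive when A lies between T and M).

TA:AM = -49/54

Work in coordinates with Q = (0, 0), M = (1, 0), U = (0, 1).
1. D lies on line UM with UD:DM = 1:5 ⇒ D = (1/6, 5/6)
2. Z is the centroid of triangle MDQ ⇒ Z = (7/18, 5/18)
3. T is the centroid of triangle QZM ⇒ T = (25/54, 5/54)
4. A is where the line through U parallel to QM meets line TM ⇒ A = (-24/5, 1)
A = T + t·(M−T) with t = -49/5, so TA:AM = t:(1−t) = -49/5:54/5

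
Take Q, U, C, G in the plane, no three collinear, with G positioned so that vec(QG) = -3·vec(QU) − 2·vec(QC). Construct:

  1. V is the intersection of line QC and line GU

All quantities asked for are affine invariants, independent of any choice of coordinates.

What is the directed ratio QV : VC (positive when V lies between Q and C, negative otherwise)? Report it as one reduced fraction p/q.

QV:VC = -1/3

Choose coordinates Q = (0, 0), U = (1, 0), C = (0, 1), G = (-3, -2).
1. V is the intersection of line QC and line GU ⇒ V = (0, -1/2)
V = Q + t·(C−Q) with t = -1/2, so QV:VC = t:(1−t) = -1/2:3/2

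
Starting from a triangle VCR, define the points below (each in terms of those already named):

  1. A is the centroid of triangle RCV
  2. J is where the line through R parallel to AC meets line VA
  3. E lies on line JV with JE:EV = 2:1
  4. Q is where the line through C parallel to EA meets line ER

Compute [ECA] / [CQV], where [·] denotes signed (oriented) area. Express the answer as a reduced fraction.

Work in coordinates with V = (0, 0), C = (1, 0), R = (0, 1).
1. A is the centroid of triangle RCV ⇒ A = (1/3, 1/3)
2. J is where the line through R parallel to AC meets line VA ⇒ J = (2/3, 2/3)
3. E lies on line JV with JE:EV = 2:1 ⇒ E = (2/9, 2/9)
4. Q is where the line through C parallel to EA meets line ER ⇒ Q = (4/9, -5/9)
2·[ECA] = 1/9, 2·[CQV] = -5/9
[ECA]:[CQV] = 1/9:-5/9 = -1/5

[ECA]:[CQV] = -1/5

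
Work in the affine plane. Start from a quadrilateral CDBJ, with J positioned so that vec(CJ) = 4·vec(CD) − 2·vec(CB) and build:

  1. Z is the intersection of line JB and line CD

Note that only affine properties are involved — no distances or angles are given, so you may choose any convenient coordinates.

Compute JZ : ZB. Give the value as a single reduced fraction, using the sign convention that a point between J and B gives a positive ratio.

Assign C = (0, 0), D = (1, 0), B = (0, 1), J = (4, -2) — the answer is frame-independent, so this choice is without loss of generality.
1. Z is the intersection of line JB and line CD ⇒ Z = (4/3, 0)
Z = J + t·(B−J) with t = 2/3, so JZ:ZB = t:(1−t) = 2/3:1/3

JZ:ZB = 2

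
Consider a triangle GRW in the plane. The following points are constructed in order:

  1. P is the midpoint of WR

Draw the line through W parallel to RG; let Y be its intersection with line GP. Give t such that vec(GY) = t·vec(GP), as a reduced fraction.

t = 2

Set G = (0, 0), R = (1, 0), W = (0, 1); any affine frame gives the same invariant.
1. P is the midpoint of WR ⇒ P = (1/2, 1/2)
through W parallel to RG: direction (-1, 0); meets GP at Y = (1, 1)
Y = G + t·(P−G) with t = 2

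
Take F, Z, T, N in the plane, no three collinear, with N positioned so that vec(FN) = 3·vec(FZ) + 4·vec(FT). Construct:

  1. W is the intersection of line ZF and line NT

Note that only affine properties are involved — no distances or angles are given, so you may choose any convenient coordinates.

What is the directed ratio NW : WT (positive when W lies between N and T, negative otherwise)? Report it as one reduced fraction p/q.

NW:WT = -4

Set F = (0, 0), Z = (1, 0), T = (0, 1), N = (3, 4); any affine frame gives the same invariant.
1. W is the intersection of line ZF and line NT ⇒ W = (-1, 0)
W = N + t·(T−N) with t = 4/3, so NW:WT = t:(1−t) = 4/3:-1/3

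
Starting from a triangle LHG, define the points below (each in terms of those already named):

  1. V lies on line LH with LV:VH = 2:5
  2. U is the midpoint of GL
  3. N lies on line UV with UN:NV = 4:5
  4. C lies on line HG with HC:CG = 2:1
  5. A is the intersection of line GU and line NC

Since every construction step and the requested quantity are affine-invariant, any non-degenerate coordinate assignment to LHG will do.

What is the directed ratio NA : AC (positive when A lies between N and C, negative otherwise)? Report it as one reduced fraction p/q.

Work in coordinates with L = (0, 0), H = (1, 0), G = (0, 1).
1. V lies on line LH with LV:VH = 2:5 ⇒ V = (2/7, 0)
2. U is the midpoint of GL ⇒ U = (0, 1/2)
3. N lies on line UV with UN:NV = 4:5 ⇒ N = (8/63, 5/18)
4. C lies on line HG with HC:CG = 2:1 ⇒ C = (1/3, 2/3)
5. A is the intersection of line GU and line NC ⇒ A = (0, 1/26)
A = N + t·(C−N) with t = -8/13, so NA:AC = t:(1−t) = -8/13:21/13

NA:AC = -8/21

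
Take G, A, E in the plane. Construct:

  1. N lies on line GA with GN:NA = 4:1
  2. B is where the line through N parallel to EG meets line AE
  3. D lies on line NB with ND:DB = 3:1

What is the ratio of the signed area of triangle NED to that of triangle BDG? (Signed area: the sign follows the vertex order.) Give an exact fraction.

Set G = (0, 0), A = (1, 0), E = (0, 1); any affine frame gives the same invariant.
1. N lies on line GA with GN:NA = 4:1 ⇒ N = (4/5, 0)
2. B is where the line through N parallel to EG meets line AE ⇒ B = (4/5, 1/5)
3. D lies on line NB with ND:DB = 3:1 ⇒ D = (4/5, 3/20)
2·[NED] = -3/25, 2·[BDG] = -1/25
[NED]:[BDG] = -3/25:-1/25 = 3

[NED]:[BDG] = 3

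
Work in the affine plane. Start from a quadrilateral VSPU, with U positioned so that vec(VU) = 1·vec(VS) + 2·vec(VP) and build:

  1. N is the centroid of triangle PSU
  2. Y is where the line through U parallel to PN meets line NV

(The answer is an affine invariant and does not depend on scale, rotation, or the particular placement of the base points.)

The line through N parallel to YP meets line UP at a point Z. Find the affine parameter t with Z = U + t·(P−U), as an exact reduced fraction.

Set V = (0, 0), S = (1, 0), P = (0, 1), U = (1, 2); any affine frame gives the same invariant.
1. N is the centroid of triangle PSU ⇒ N = (2/3, 1)
2. Y is where the line through U parallel to PN meets line NV ⇒ Y = (4/3, 2)
through N parallel to YP: direction (-4/3, -1); meets UP at Z = (-2, -1)
Z = U + t·(P−U) with t = 3

t = 3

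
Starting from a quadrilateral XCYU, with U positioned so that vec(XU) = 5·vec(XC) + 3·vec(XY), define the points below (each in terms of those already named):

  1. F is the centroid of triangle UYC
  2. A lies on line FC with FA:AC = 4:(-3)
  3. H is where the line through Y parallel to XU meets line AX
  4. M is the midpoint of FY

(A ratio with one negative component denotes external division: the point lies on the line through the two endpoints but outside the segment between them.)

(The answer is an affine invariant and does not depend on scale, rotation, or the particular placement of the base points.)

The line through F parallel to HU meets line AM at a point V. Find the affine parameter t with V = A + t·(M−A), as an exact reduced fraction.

Choose coordinates X = (0, 0), C = (1, 0), Y = (0, 1), U = (5, 3).
1. F is the centroid of triangle UYC ⇒ F = (2, 4/3)
2. A lies on line FC with FA:AC = 4:(-3) ⇒ A = (-2, -4)
3. H is where the line through Y parallel to XU meets line AX ⇒ H = (5/7, 10/7)
4. M is the midpoint of FY ⇒ M = (1, 7/6)
through F parallel to HU: direction (30/7, 11/7); meets AM at V = (52/61, 167/183)
V = A + t·(M−A) with t = 58/61

t = 58/61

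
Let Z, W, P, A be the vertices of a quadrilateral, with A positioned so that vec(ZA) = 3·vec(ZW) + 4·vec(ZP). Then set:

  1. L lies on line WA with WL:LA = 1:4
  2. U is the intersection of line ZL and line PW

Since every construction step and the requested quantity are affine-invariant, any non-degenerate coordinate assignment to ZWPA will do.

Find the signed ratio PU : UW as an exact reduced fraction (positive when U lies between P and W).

Set Z = (0, 0), W = (1, 0), P = (0, 1), A = (3, 4); any affine frame gives the same invariant.
1. L lies on line WA with WL:LA = 1:4 ⇒ L = (7/5, 4/5)
2. U is the intersection of line ZL and line PW ⇒ U = (7/11, 4/11)
U = P + t·(W−P) with t = 7/11, so PU:UW = t:(1−t) = 7/11:4/11

PU:UW = 7/4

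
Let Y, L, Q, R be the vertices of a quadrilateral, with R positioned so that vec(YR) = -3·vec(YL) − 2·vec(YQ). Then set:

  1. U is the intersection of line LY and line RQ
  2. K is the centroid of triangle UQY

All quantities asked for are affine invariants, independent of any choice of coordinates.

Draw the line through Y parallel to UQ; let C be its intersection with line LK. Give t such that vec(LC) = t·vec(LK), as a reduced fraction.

t = 3/5

Set Y = (0, 0), L = (1, 0), Q = (0, 1), R = (-3, -2); any affine frame gives the same invariant.
1. U is the intersection of line LY and line RQ ⇒ U = (-1, 0)
2. K is the centroid of triangle UQY ⇒ K = (-1/3, 1/3)
through Y parallel to UQ: direction (1, 1); meets LK at C = (1/5, 1/5)
C = L + t·(K−L) with t = 3/5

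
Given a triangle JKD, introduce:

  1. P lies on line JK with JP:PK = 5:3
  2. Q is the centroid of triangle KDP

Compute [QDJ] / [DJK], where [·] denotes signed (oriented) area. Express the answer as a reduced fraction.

Set J = (0, 0), K = (1, 0), D = (0, 1); any affine frame gives the same invariant.
1. P lies on line JK with JP:PK = 5:3 ⇒ P = (5/8, 0)
2. Q is the centroid of triangle KDP ⇒ Q = (13/24, 1/3)
2·[QDJ] = 13/24, 2·[DJK] = 1
[QDJ]:[DJK] = 13/24:1 = 13/24

[QDJ]:[DJK] = 13/24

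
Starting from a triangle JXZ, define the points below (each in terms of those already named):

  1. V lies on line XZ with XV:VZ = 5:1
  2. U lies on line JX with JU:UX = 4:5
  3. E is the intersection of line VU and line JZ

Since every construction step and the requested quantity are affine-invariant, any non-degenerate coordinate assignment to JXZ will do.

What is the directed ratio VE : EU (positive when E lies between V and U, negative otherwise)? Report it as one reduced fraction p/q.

VE:EU = -3/8

Set J = (0, 0), X = (1, 0), Z = (0, 1); any affine frame gives the same invariant.
1. V lies on line XZ with XV:VZ = 5:1 ⇒ V = (1/6, 5/6)
2. U lies on line JX with JU:UX = 4:5 ⇒ U = (4/9, 0)
3. E is the intersection of line VU and line JZ ⇒ E = (0, 4/3)
E = V + t·(U−V) with t = -3/5, so VE:EU = t:(1−t) = -3/5:8/5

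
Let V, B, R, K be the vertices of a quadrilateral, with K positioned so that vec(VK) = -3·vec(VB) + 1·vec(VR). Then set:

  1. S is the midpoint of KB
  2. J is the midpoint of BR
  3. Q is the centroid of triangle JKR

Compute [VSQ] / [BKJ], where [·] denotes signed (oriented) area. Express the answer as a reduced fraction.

Work in coordinates with V = (0, 0), B = (1, 0), R = (0, 1), K = (-3, 1).
1. S is the midpoint of KB ⇒ S = (-1, 1/2)
2. J is the midpoint of BR ⇒ J = (1/2, 1/2)
3. Q is the centroid of triangle JKR ⇒ Q = (-5/6, 5/6)
2·[VSQ] = -5/12, 2·[BKJ] = -3/2
[VSQ]:[BKJ] = -5/12:-3/2 = 5/18

[VSQ]:[BKJ] = 5/18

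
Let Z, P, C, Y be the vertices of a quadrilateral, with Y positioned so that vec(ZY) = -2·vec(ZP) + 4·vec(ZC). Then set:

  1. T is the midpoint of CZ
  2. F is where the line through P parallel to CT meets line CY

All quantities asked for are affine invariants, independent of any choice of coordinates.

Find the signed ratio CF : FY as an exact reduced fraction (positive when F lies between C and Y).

Assign Z = (0, 0), P = (1, 0), C = (0, 1), Y = (-2, 4) — the answer is frame-independent, so this choice is without loss of generality.
1. T is the midpoint of CZ ⇒ T = (0, 1/2)
2. F is where the line through P parallel to CT meets line CY ⇒ F = (1, -1/2)
F = C + t·(Y−C) with t = -1/2, so CF:FY = t:(1−t) = -1/2:3/2

CF:FY = -1/3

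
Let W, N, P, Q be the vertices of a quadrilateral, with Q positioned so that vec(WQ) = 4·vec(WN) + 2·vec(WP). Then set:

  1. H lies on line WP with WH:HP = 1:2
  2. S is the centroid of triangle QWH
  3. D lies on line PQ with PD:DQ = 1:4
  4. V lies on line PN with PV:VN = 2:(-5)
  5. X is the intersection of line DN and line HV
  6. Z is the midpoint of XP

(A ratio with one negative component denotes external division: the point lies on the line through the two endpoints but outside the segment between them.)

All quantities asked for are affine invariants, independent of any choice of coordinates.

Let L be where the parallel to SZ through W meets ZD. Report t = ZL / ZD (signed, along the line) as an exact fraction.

t = 335/233

Assign W = (0, 0), N = (1, 0), P = (0, 1), Q = (4, 2) — the answer is frame-independent, so this choice is without loss of generality.
1. H lies on line WP with WH:HP = 1:2 ⇒ H = (0, 1/3)
2. S is the centroid of triangle QWH ⇒ S = (4/3, 7/9)
3. D lies on line PQ with PD:DQ = 1:4 ⇒ D = (4/5, 6/5)
4. V lies on line PN with PV:VN = 2:(-5) ⇒ V = (-2/3, 5/3)
5. X is the intersection of line DN and line HV ⇒ X = (17/12, -5/2)
6. Z is the midpoint of XP ⇒ Z = (17/24, -3/4)
through W parallel to SZ: direction (-5/8, -55/36); meets ZD at L = (783/932, 957/466)
L = Z + t·(D−Z) with t = 335/233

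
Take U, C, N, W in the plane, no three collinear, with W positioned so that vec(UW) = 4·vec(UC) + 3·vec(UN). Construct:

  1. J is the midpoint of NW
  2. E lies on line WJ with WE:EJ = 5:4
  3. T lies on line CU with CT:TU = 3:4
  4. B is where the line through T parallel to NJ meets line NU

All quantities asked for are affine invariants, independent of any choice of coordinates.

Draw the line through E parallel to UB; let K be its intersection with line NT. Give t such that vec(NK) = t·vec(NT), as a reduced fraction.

t = 91/18

Choose coordinates U = (0, 0), C = (1, 0), N = (0, 1), W = (4, 3).
1. J is the midpoint of NW ⇒ J = (2, 2)
2. E lies on line WJ with WE:EJ = 5:4 ⇒ E = (26/9, 22/9)
3. T lies on line CU with CT:TU = 3:4 ⇒ T = (4/7, 0)
4. B is where the line through T parallel to NJ meets line NU ⇒ B = (0, -2/7)
through E parallel to UB: direction (0, -2/7); meets NT at K = (26/9, -73/18)
K = N + t·(T−N) with t = 91/18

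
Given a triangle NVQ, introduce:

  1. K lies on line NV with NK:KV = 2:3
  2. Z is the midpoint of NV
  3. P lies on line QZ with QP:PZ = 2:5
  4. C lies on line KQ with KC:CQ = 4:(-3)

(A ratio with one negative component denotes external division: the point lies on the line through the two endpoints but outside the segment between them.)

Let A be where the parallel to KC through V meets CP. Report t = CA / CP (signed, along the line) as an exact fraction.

Assign N = (0, 0), V = (1, 0), Q = (0, 1) — the answer is frame-independent, so this choice is without loss of generality.
1. K lies on line NV with NK:KV = 2:3 ⇒ K = (2/5, 0)
2. Z is the midpoint of NV ⇒ Z = (1/2, 0)
3. P lies on line QZ with QP:PZ = 2:5 ⇒ P = (1/7, 5/7)
4. C lies on line KQ with KC:CQ = 4:(-3) ⇒ C = (-6/5, 4)
through V parallel to KC: direction (-8/5, 4); meets CP at A = (27, -65)
A = C + t·(P−C) with t = 21

t = 21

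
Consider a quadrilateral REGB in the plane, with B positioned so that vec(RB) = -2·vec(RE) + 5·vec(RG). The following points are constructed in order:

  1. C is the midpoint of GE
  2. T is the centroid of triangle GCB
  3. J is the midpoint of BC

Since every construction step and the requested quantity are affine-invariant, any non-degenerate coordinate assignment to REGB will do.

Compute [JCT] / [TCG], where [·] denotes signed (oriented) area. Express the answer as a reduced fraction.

Choose coordinates R = (0, 0), E = (1, 0), G = (0, 1), B = (-2, 5).
1. C is the midpoint of GE ⇒ C = (1/2, 1/2)
2. T is the centroid of triangle GCB ⇒ T = (-1/2, 13/6)
3. J is the midpoint of BC ⇒ J = (-3/4, 11/4)
2·[JCT] = -1/6, 2·[TCG] = -1/3
[JCT]:[TCG] = -1/6:-1/3 = 1/2

[JCT]:[TCG] = 1/2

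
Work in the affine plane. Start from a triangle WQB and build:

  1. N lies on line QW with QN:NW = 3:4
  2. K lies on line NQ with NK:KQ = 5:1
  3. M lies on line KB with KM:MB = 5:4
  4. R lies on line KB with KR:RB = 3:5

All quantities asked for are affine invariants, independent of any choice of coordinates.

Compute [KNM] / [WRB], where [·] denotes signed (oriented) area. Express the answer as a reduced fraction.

[KNM]:[WRB] = -40/117

Work in coordinates with W = (0, 0), Q = (1, 0), B = (0, 1).
1. N lies on line QW with QN:NW = 3:4 ⇒ N = (4/7, 0)
2. K lies on line NQ with NK:KQ = 5:1 ⇒ K = (13/14, 0)
3. M lies on line KB with KM:MB = 5:4 ⇒ M = (26/63, 5/9)
4. R lies on line KB with KR:RB = 3:5 ⇒ R = (65/112, 3/8)
2·[KNM] = -25/126, 2·[WRB] = 65/112
[KNM]:[WRB] = -25/126:65/112 = -40/117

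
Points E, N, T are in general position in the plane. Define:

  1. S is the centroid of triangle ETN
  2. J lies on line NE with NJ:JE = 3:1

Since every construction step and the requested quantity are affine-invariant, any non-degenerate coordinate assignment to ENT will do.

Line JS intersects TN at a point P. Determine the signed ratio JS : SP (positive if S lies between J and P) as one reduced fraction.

JS:SP = 5/4

Work in coordinates with E = (0, 0), N = (1, 0), T = (0, 1).
1. S is the centroid of triangle ETN ⇒ S = (1/3, 1/3)
2. J lies on line NE with NJ:JE = 3:1 ⇒ J = (1/4, 0)
line JS meets TN at P = (2/5, 3/5)
S = J + t·(P−J) with t = 5/9, so JS:SP = 5/9:4/9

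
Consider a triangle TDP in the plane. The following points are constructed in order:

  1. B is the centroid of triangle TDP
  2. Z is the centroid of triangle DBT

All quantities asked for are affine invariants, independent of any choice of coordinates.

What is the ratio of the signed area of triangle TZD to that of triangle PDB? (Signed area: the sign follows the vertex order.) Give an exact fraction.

[TZD]:[PDB] = 1/3

Set T = (0, 0), D = (1, 0), P = (0, 1); any affine frame gives the same invariant.
1. B is the centroid of triangle TDP ⇒ B = (1/3, 1/3)
2. Z is the centroid of triangle DBT ⇒ Z = (4/9, 1/9)
2·[TZD] = -1/9, 2·[PDB] = -1/3
[TZD]:[PDB] = -1/9:-1/3 = 1/3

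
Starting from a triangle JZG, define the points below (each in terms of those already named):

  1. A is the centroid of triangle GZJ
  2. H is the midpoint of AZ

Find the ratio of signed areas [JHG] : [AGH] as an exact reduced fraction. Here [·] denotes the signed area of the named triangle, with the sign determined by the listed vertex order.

[JHG]:[AGH] = -4

Choose coordinates J = (0, 0), Z = (1, 0), G = (0, 1).
1. A is the centroid of triangle GZJ ⇒ A = (1/3, 1/3)
2. H is the midpoint of AZ ⇒ H = (2/3, 1/6)
2·[JHG] = 2/3, 2·[AGH] = -1/6
[JHG]:[AGH] = 2/3:-1/6 = -4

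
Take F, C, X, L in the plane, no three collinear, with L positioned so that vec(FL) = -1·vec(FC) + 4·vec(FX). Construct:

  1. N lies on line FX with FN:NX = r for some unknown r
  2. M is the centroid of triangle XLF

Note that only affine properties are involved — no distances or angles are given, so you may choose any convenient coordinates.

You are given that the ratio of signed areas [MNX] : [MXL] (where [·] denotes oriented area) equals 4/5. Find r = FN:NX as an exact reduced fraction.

Set F = (0, 0), C = (1, 0), X = (0, 1), L = (-1, 4); any affine frame gives the same invariant.
1. With FN:NX = r, write λ = r/(r+1) so N = F + λ·(X−F); N is affine-linear in λ
2. M is the centroid of triangle XLF ⇒ M = (-1/3, 5/3)
Every point depending on N is an affine combination of N and λ-independent points, so each such coordinate is linear in λ; the λ² term in each signed area is a multiple of (X−F)×(X−F) = 0, so 2·[MNX] and 2·[MXL] are each linear in λ. Evaluating at λ=0 and λ=1:
  2·[MNX] = -1/3·λ + 1/3,   2·[MXL] = 1/3
So [MNX]:[MXL] = (-1/3·λ + 1/3) / (1/3). Setting this equal to 4/5:
  -1/3·λ + 1/3 = 4/5·(1/3)  ⇒  λ = 1/5
Then r = λ/(1−λ) = (1/5)/(4/5) = 1/4. Check: with r = 1/4, N = (0, 1/5) and [MNX]:[MXL] = 4/5 as required.

r = 1/4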